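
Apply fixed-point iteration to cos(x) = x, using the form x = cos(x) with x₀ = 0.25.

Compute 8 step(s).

Equation: cos(x) = x
Fixed-point form: x = cos(x)
x₀ = 0.25

x_1 = g(0.250000) = 0.968912
x_2 = g(0.968912) = 0.566196
x_3 = g(0.566196) = 0.843947
x_4 = g(0.843947) = 0.664518
x_5 = g(0.664518) = 0.787214
x_6 = g(0.787214) = 0.705822
x_7 = g(0.705822) = 0.761079
x_8 = g(0.761079) = 0.724092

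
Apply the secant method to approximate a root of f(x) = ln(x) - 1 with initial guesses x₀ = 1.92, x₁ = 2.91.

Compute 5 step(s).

f(x) = ln(x) - 1
x₀ = 1.92, x₁ = 2.91

Secant formula: x_{n+1} = x_n - f(x_n)(x_n - x_{n-1})/(f(x_n) - f(x_{n-1}))

Iteration 1:
  f(1.920000) = -0.347675
  f(2.910000) = 0.068153
  x_2 = 2.910000 - 0.068153×(2.910000 - 1.920000)/(0.068153 - (-0.347675))
       = 2.747742
Iteration 2:
  f(2.910000) = 0.068153
  f(2.747742) = 0.010779
  x_3 = 2.747742 - 0.010779×(2.747742 - 2.910000)/(0.010779 - 0.068153)
       = 2.717257
Iteration 3:
  f(2.747742) = 0.010779
  f(2.717257) = -0.000377
  x_4 = 2.717257 - (-0.000377)×(2.717257 - 2.747742)/(-0.000377 - 0.010779)
       = 2.718287
Iteration 4:
  f(2.717257) = -0.000377
  f(2.718287) = 0.000002
  x_5 = 2.718287 - 0.000002×(2.718287 - 2.717257)/(0.000002 - (-0.000377))
       = 2.718282
Iteration 5:
  f(2.718287) = 0.000002
  f(2.718282) = 0.000000
  x_6 = 2.718282 - 0.000000×(2.718282 - 2.718287)/(0.000000 - 0.000002)
       = 2.718282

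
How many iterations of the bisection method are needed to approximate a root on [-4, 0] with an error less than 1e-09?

We need (b-a)/2^n ≤ 1e-09
(0 - (-4))/2^n ≤ 1e-09
4/2^n ≤ 1e-09
2^n ≥ 4000000000
n ≥ log₂(4000000000) = 31.90
n ≥ 32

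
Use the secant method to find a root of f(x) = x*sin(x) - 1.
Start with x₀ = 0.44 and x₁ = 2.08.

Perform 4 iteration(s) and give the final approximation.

f(x) = x*sin(x) - 1
x₀ = 0.44, x₁ = 2.08

Secant formula: x_{n+1} = x_n - f(x_n)(x_n - x_{n-1})/(f(x_n) - f(x_{n-1}))

Iteration 1:
  f(0.440000) = -0.812587
  f(2.080000) = 0.816117
  x_2 = 2.080000 - 0.816117×(2.080000 - 0.440000)/(0.816117 - (-0.812587))
       = 1.258223
Iteration 2:
  f(2.080000) = 0.816117
  f(1.258223) = 0.197256
  x_3 = 1.258223 - 0.197256×(1.258223 - 2.080000)/(0.197256 - 0.816117)
       = 0.996289
Iteration 3:
  f(1.258223) = 0.197256
  f(0.996289) = -0.163655
  x_4 = 0.996289 - (-0.163655)×(0.996289 - 1.258223)/(-0.163655 - 0.197256)
       = 1.115063
Iteration 4:
  f(0.996289) = -0.163655
  f(1.115063) = 0.001258
  x_5 = 1.115063 - 0.001258×(1.115063 - 0.996289)/(0.001258 - (-0.163655))
       = 1.114157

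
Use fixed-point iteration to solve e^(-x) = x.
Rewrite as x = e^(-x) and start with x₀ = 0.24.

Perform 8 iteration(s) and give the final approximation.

Equation: e^(-x) = x
Fixed-point form: x = e^(-x)
x₀ = 0.24

x_1 = g(0.240000) = 0.786628
x_2 = g(0.786628) = 0.455378
x_3 = g(0.455378) = 0.634208
x_4 = g(0.634208) = 0.530355
x_5 = g(0.530355) = 0.588396
x_6 = g(0.588396) = 0.555217
x_7 = g(0.555217) = 0.573948
x_8 = g(0.573948) = 0.563297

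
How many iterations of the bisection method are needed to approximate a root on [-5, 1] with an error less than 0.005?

We need (b-a)/2^n ≤ 0.005
(1 - (-5))/2^n ≤ 0.005
6/2^n ≤ 0.005
2^n ≥ 1200
n ≥ log₂(1200) = 10.23
n ≥ 11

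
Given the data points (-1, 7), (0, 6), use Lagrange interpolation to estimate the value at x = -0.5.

Lagrange interpolation formula:
P(x) = Σ yᵢ × Lᵢ(x)
where Lᵢ(x) = Π_{j≠i} (x - xⱼ)/(xᵢ - xⱼ)

L_0(-0.5) = (-0.5 - 0)/(-1 - 0) = 0.500000
L_1(-0.5) = (-0.5 - (-1))/(0 - (-1)) = 0.500000

P(-0.5) = 7×L_0(-0.5) + 6×L_1(-0.5)
P(-0.5) = 6.500000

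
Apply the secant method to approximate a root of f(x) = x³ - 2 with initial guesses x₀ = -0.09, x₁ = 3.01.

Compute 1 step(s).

f(x) = x³ - 2
x₀ = -0.09, x₁ = 3.01

Secant formula: x_{n+1} = x_n - f(x_n)(x_n - x_{n-1})/(f(x_n) - f(x_{n-1}))

Iteration 1:
  f(-0.090000) = -2.000729
  f(3.010000) = 25.270901
  x_2 = 3.010000 - 25.270901×(3.010000 - (-0.090000))/(25.270901 - (-2.000729))
       = 0.137425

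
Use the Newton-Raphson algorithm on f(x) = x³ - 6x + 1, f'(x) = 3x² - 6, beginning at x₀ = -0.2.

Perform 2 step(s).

f(x) = x³ - 6x + 1
f'(x) = 3x² - 6
x₀ = -0.2

Newton-Raphson formula: x_{n+1} = x_n - f(x_n)/f'(x_n)

Iteration 1:
  f(-0.200000) = 2.192000
  f'(-0.200000) = -5.880000
  x_1 = -0.200000 - 2.192000/(-5.880000) = 0.172789
Iteration 2:
  f(0.172789) = -0.031576
  f'(0.172789) = -5.910432
  x_2 = 0.172789 - (-0.031576)/(-5.910432) = 0.167447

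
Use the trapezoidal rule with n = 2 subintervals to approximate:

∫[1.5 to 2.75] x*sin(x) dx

f(x) = x*sin(x)
a = 1.5, b = 2.75, n = 2
h = (b - a)/n = 0.625000

Trapezoidal rule: (h/2)[f(x₀) + 2f(x₁) + 2f(x₂) + ... + f(xₙ)]

x_0 = 1.5000, f(x_0) = 1.496242, coefficient = 1
x_1 = 2.1250, f(x_1) = 1.806930, coefficient = 2
x_2 = 2.7500, f(x_2) = 1.049568, coefficient = 1

I ≈ (0.625000/2) × 6.159669 = 1.924897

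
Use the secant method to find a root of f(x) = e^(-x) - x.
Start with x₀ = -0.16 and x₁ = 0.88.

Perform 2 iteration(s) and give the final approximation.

f(x) = e^(-x) - x
x₀ = -0.16, x₁ = 0.88

Secant formula: x_{n+1} = x_n - f(x_n)(x_n - x_{n-1})/(f(x_n) - f(x_{n-1}))

Iteration 1:
  f(-0.160000) = 1.333511
  f(0.880000) = -0.465217
  x_2 = 0.880000 - (-0.465217)×(0.880000 - (-0.160000))/(-0.465217 - 1.333511)
       = 0.611018
Iteration 2:
  f(0.880000) = -0.465217
  f(0.611018) = -0.068220
  x_3 = 0.611018 - (-0.068220)×(0.611018 - 0.880000)/(-0.068220 - (-0.465217))
       = 0.564796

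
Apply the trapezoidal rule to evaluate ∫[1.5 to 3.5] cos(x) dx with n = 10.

f(x) = cos(x)
a = 1.5, b = 3.5, n = 10
h = (b - a)/n = 0.200000

Trapezoidal rule: (h/2)[f(x₀) + 2f(x₁) + 2f(x₂) + ... + f(xₙ)]

x_0 = 1.5000, f(x_0) = 0.070737, coefficient = 1
x_1 = 1.7000, f(x_1) = -0.128844, coefficient = 2
x_2 = 1.9000, f(x_2) = -0.323290, coefficient = 2
x_3 = 2.1000, f(x_3) = -0.504846, coefficient = 2
x_4 = 2.3000, f(x_4) = -0.666276, coefficient = 2
x_5 = 2.5000, f(x_5) = -0.801144, coefficient = 2
x_6 = 2.7000, f(x_6) = -0.904072, coefficient = 2
x_7 = 2.9000, f(x_7) = -0.970958, coefficient = 2
x_8 = 3.1000, f(x_8) = -0.999135, coefficient = 2
x_9 = 3.3000, f(x_9) = -0.987480, coefficient = 2
x_10 = 3.5000, f(x_10) = -0.936457, coefficient = 1

I ≈ (0.200000/2) × -13.437810 = -1.343781
Exact value: -1.348278
Error: 0.004497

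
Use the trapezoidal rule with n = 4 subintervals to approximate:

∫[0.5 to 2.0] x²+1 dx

f(x) = x²+1
a = 0.5, b = 2.0, n = 4
h = (b - a)/n = 0.375000

Trapezoidal rule: (h/2)[f(x₀) + 2f(x₁) + 2f(x₂) + ... + f(xₙ)]

x_0 = 0.5000, f(x_0) = 1.250000, coefficient = 1
x_1 = 0.8750, f(x_1) = 1.765625, coefficient = 2
x_2 = 1.2500, f(x_2) = 2.562500, coefficient = 2
x_3 = 1.6250, f(x_3) = 3.640625, coefficient = 2
x_4 = 2.0000, f(x_4) = 5.000000, coefficient = 1

I ≈ (0.375000/2) × 22.187500 = 4.160156
Exact value: 4.125000
Error: 0.035156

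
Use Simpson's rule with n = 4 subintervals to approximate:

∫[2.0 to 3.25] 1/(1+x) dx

f(x) = 1/(1+x)
a = 2.0, b = 3.25, n = 4
h = (b - a)/n = 0.312500

Simpson's rule: (h/3)[f(x₀) + 4f(x₁) + 2f(x₂) + ... + f(xₙ)]

x_0 = 2.0000, f(x_0) = 0.333333, coefficient = 1
x_1 = 2.3125, f(x_1) = 0.301887, coefficient = 4
x_2 = 2.6250, f(x_2) = 0.275862, coefficient = 2
x_3 = 2.9375, f(x_3) = 0.253968, coefficient = 4
x_4 = 3.2500, f(x_4) = 0.235294, coefficient = 1

I ≈ (0.312500/3) × 3.343772 = 0.348310
Exact value: 0.348307
Error: 0.000003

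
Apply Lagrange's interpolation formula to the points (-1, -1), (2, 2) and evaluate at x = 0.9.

Lagrange interpolation formula:
P(x) = Σ yᵢ × Lᵢ(x)
where Lᵢ(x) = Π_{j≠i} (x - xⱼ)/(xᵢ - xⱼ)

L_0(0.9) = (0.9 - 2)/(-1 - 2) = 0.366667
L_1(0.9) = (0.9 - (-1))/(2 - (-1)) = 0.633333

P(0.9) = (-1)×L_0(0.9) + 2×L_1(0.9)
P(0.9) = 0.900000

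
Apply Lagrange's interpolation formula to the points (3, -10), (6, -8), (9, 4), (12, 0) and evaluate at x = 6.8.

Lagrange interpolation formula:
P(x) = Σ yᵢ × Lᵢ(x)
where Lᵢ(x) = Π_{j≠i} (x - xⱼ)/(xᵢ - xⱼ)

L_0(6.8) = (6.8 - 6)/(3 - 6) × (6.8 - 9)/(3 - 9) × (6.8 - 12)/(3 - 12) = -0.056494
L_1(6.8) = (6.8 - 3)/(6 - 3) × (6.8 - 9)/(6 - 9) × (6.8 - 12)/(6 - 12) = 0.805037
L_2(6.8) = (6.8 - 3)/(9 - 3) × (6.8 - 6)/(9 - 6) × (6.8 - 12)/(9 - 12) = 0.292741
L_3(6.8) = (6.8 - 3)/(12 - 3) × (6.8 - 6)/(12 - 6) × (6.8 - 9)/(12 - 9) = -0.041284

P(6.8) = (-10)×L_0(6.8) + (-8)×L_1(6.8) + 4×L_2(6.8) + 0×L_3(6.8)
P(6.8) = -4.704395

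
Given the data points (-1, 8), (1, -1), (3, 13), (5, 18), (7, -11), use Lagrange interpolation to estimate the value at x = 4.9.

Lagrange interpolation formula:
P(x) = Σ yᵢ × Lᵢ(x)
where Lᵢ(x) = Π_{j≠i} (x - xⱼ)/(xᵢ - xⱼ)

L_0(4.9) = (4.9 - 1)/(-1 - 1) × (4.9 - 3)/(-1 - 3) × (4.9 - 5)/(-1 - 5) × (4.9 - 7)/(-1 - 7) = 0.004052
L_1(4.9) = (4.9 - (-1))/(1 - (-1)) × (4.9 - 3)/(1 - 3) × (4.9 - 5)/(1 - 5) × (4.9 - 7)/(1 - 7) = -0.024522
L_2(4.9) = (4.9 - (-1))/(3 - (-1)) × (4.9 - 1)/(3 - 1) × (4.9 - 5)/(3 - 5) × (4.9 - 7)/(3 - 7) = 0.075502
L_3(4.9) = (4.9 - (-1))/(5 - (-1)) × (4.9 - 1)/(5 - 1) × (4.9 - 3)/(5 - 3) × (4.9 - 7)/(5 - 7) = 0.956353
L_4(4.9) = (4.9 - (-1))/(7 - (-1)) × (4.9 - 1)/(7 - 1) × (4.9 - 3)/(7 - 3) × (4.9 - 5)/(7 - 5) = -0.011385

P(4.9) = 8×L_0(4.9) + (-1)×L_1(4.9) + 13×L_2(4.9) + 18×L_3(4.9) + (-11)×L_4(4.9)
P(4.9) = 18.378054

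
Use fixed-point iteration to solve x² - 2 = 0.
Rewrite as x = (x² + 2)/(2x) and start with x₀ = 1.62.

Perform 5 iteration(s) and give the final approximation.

Equation: x² - 2 = 0
Fixed-point form: x = (x² + 2)/(2x)
x₀ = 1.62

x_1 = g(1.620000) = 1.427284
x_2 = g(1.427284) = 1.414273
x_3 = g(1.414273) = 1.414214
x_4 = g(1.414214) = 1.414214
x_5 = g(1.414214) = 1.414214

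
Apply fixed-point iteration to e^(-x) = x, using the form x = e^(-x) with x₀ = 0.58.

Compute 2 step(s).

Equation: e^(-x) = x
Fixed-point form: x = e^(-x)
x₀ = 0.58

x_1 = g(0.580000) = 0.559898
x_2 = g(0.559898) = 0.571267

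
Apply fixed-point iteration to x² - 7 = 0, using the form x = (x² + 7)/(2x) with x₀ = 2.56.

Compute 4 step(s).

Equation: x² - 7 = 0
Fixed-point form: x = (x² + 7)/(2x)
x₀ = 2.56

x_1 = g(2.560000) = 2.647187
x_2 = g(2.647187) = 2.645752
x_3 = g(2.645752) = 2.645751
x_4 = g(2.645751) = 2.645751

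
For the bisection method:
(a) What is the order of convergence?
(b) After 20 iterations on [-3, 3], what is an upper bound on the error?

(a) Bisection has linear (order 1) convergence; the error is halved each step.

(b) Error bound = (b-a)/2^n = (3 - (-3))/2^{20}
    = 6/2^{20}

(a) 1 (linear); (b) error ≤ 5.72e-06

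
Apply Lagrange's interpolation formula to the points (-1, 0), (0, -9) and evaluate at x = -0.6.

Lagrange interpolation formula:
P(x) = Σ yᵢ × Lᵢ(x)
where Lᵢ(x) = Π_{j≠i} (x - xⱼ)/(xᵢ - xⱼ)

L_0(-0.6) = (-0.6 - 0)/(-1 - 0) = 0.600000
L_1(-0.6) = (-0.6 - (-1))/(0 - (-1)) = 0.400000

P(-0.6) = 0×L_0(-0.6) + (-9)×L_1(-0.6)
P(-0.6) = -3.600000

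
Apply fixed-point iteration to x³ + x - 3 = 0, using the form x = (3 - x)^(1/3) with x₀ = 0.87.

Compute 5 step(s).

Equation: x³ + x - 3 = 0
Fixed-point form: x = (3 - x)^(1/3)
x₀ = 0.87

x_1 = g(0.870000) = 1.286648
x_2 = g(1.286648) = 1.196600
x_3 = g(1.196600) = 1.217206
x_4 = g(1.217206) = 1.212552
x_5 = g(1.212552) = 1.213606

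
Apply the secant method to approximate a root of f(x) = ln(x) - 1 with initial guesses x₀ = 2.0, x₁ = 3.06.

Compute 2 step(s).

f(x) = ln(x) - 1
x₀ = 2.0, x₁ = 3.06

Secant formula: x_{n+1} = x_n - f(x_n)(x_n - x_{n-1})/(f(x_n) - f(x_{n-1}))

Iteration 1:
  f(2.000000) = -0.306853
  f(3.060000) = 0.118415
  x_2 = 3.060000 - 0.118415×(3.060000 - 2.000000)/(0.118415 - (-0.306853))
       = 2.764845
Iteration 2:
  f(3.060000) = 0.118415
  f(2.764845) = 0.016985
  x_3 = 2.764845 - 0.016985×(2.764845 - 3.060000)/(0.016985 - 0.118415)
       = 2.715421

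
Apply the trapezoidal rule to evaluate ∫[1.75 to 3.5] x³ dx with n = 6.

f(x) = x³
a = 1.75, b = 3.5, n = 6
h = (b - a)/n = 0.291667

Trapezoidal rule: (h/2)[f(x₀) + 2f(x₁) + 2f(x₂) + ... + f(xₙ)]

x_0 = 1.7500, f(x_0) = 5.359375, coefficient = 1
x_1 = 2.0417, f(x_1) = 8.510489, coefficient = 2
x_2 = 2.3333, f(x_2) = 12.703704, coefficient = 2
x_3 = 2.6250, f(x_3) = 18.087891, coefficient = 2
x_4 = 2.9167, f(x_4) = 24.811921, coefficient = 2
x_5 = 3.2083, f(x_5) = 33.024667, coefficient = 2
x_6 = 3.5000, f(x_6) = 42.875000, coefficient = 1

I ≈ (0.291667/2) × 242.511719 = 35.366292
Exact value: 35.170898
Error: 0.195394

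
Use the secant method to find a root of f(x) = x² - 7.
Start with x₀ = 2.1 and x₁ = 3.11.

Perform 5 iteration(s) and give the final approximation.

f(x) = x² - 7
x₀ = 2.1, x₁ = 3.11

Secant formula: x_{n+1} = x_n - f(x_n)(x_n - x_{n-1})/(f(x_n) - f(x_{n-1}))

Iteration 1:
  f(2.100000) = -2.590000
  f(3.110000) = 2.672100
  x_2 = 3.110000 - 2.672100×(3.110000 - 2.100000)/(2.672100 - (-2.590000))
       = 2.597121
Iteration 2:
  f(3.110000) = 2.672100
  f(2.597121) = -0.254963
  x_3 = 2.597121 - (-0.254963)×(2.597121 - 3.110000)/(-0.254963 - 2.672100)
       = 2.641795
Iteration 3:
  f(2.597121) = -0.254963
  f(2.641795) = -0.020917
  x_4 = 2.641795 - (-0.020917)×(2.641795 - 2.597121)/(-0.020917 - (-0.254963))
       = 2.645788
Iteration 4:
  f(2.641795) = -0.020917
  f(2.645788) = 0.000194
  x_5 = 2.645788 - 0.000194×(2.645788 - 2.641795)/(0.000194 - (-0.020917))
       = 2.645751
Iteration 5:
  f(2.645788) = 0.000194
  f(2.645751) = 0.000000
  x_6 = 2.645751 - 0.000000×(2.645751 - 2.645788)/(0.000000 - 0.000194)
       = 2.645751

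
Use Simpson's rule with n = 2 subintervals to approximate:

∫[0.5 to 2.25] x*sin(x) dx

f(x) = x*sin(x)
a = 0.5, b = 2.25, n = 2
h = (b - a)/n = 0.875000

Simpson's rule: (h/3)[f(x₀) + 4f(x₁) + 2f(x₂) + ... + f(xₙ)]

x_0 = 0.5000, f(x_0) = 0.239713, coefficient = 1
x_1 = 1.3750, f(x_1) = 1.348728, coefficient = 4
x_2 = 2.2500, f(x_2) = 1.750665, coefficient = 1

I ≈ (0.875000/3) × 7.385289 = 2.154043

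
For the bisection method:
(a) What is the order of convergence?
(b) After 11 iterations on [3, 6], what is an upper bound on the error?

(a) Bisection has linear (order 1) convergence; the error is halved each step.

(b) Error bound = (b-a)/2^n = (6 - 3)/2^{11}
    = 3/2^{11}

(a) 1 (linear); (b) error ≤ 1.46e-03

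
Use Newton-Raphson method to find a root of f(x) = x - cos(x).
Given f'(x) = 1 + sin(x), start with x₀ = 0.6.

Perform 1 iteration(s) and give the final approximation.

f(x) = x - cos(x)
f'(x) = 1 + sin(x)
x₀ = 0.6

Newton-Raphson formula: x_{n+1} = x_n - f(x_n)/f'(x_n)

Iteration 1:
  f(0.600000) = -0.225336
  f'(0.600000) = 1.564642
  x_1 = 0.600000 - (-0.225336)/1.564642 = 0.744017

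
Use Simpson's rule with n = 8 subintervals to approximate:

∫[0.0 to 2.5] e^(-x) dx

f(x) = e^(-x)
a = 0.0, b = 2.5, n = 8
h = (b - a)/n = 0.312500

Simpson's rule: (h/3)[f(x₀) + 4f(x₁) + 2f(x₂) + ... + f(xₙ)]

x_0 = 0.0000, f(x_0) = 1.000000, coefficient = 1
x_1 = 0.3125, f(x_1) = 0.731616, coefficient = 4
x_2 = 0.6250, f(x_2) = 0.535261, coefficient = 2
x_3 = 0.9375, f(x_3) = 0.391606, coefficient = 4
x_4 = 1.2500, f(x_4) = 0.286505, coefficient = 2
x_5 = 1.5625, f(x_5) = 0.209611, coefficient = 4
x_6 = 1.8750, f(x_6) = 0.153355, coefficient = 2
x_7 = 2.1875, f(x_7) = 0.112197, coefficient = 4
x_8 = 2.5000, f(x_8) = 0.082085, coefficient = 1

I ≈ (0.312500/3) × 8.812446 = 0.917963
Exact value: 0.917915
Error: 0.000048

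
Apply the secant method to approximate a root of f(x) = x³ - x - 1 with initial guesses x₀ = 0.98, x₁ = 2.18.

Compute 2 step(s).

f(x) = x³ - x - 1
x₀ = 0.98, x₁ = 2.18

Secant formula: x_{n+1} = x_n - f(x_n)(x_n - x_{n-1})/(f(x_n) - f(x_{n-1}))

Iteration 1:
  f(0.980000) = -1.038808
  f(2.180000) = 7.180232
  x_2 = 2.180000 - 7.180232×(2.180000 - 0.980000)/(7.180232 - (-1.038808))
       = 1.131669
Iteration 2:
  f(2.180000) = 7.180232
  f(1.131669) = -0.682370
  x_3 = 1.131669 - (-0.682370)×(1.131669 - 2.180000)/(-0.682370 - 7.180232)
       = 1.222650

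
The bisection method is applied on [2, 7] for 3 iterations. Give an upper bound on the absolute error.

Bisection error bound: |error| ≤ (b-a)/2^n
|error| ≤ (7 - 2)/2^3 = 5/2^3
|error| ≤ 0.6250000000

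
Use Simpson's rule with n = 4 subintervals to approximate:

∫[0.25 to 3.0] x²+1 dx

f(x) = x²+1
a = 0.25, b = 3.0, n = 4
h = (b - a)/n = 0.687500

Simpson's rule: (h/3)[f(x₀) + 4f(x₁) + 2f(x₂) + ... + f(xₙ)]

x_0 = 0.2500, f(x_0) = 1.062500, coefficient = 1
x_1 = 0.9375, f(x_1) = 1.878906, coefficient = 4
x_2 = 1.6250, f(x_2) = 3.640625, coefficient = 2
x_3 = 2.3125, f(x_3) = 6.347656, coefficient = 4
x_4 = 3.0000, f(x_4) = 10.000000, coefficient = 1

I ≈ (0.687500/3) × 51.250000 = 11.744792
Exact value: 11.744792
Error: 0.000000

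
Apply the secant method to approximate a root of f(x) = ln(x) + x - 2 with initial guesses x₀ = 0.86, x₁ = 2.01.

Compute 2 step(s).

f(x) = ln(x) + x - 2
x₀ = 0.86, x₁ = 2.01

Secant formula: x_{n+1} = x_n - f(x_n)(x_n - x_{n-1})/(f(x_n) - f(x_{n-1}))

Iteration 1:
  f(0.860000) = -1.290823
  f(2.010000) = 0.708135
  x_2 = 2.010000 - 0.708135×(2.010000 - 0.860000)/(0.708135 - (-1.290823))
       = 1.602610
Iteration 2:
  f(2.010000) = 0.708135
  f(1.602610) = 0.074244
  x_3 = 1.602610 - 0.074244×(1.602610 - 2.010000)/(0.074244 - 0.708135)
       = 1.554895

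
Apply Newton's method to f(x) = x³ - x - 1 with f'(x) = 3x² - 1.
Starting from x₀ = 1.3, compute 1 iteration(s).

f(x) = x³ - x - 1
f'(x) = 3x² - 1
x₀ = 1.3

Newton-Raphson formula: x_{n+1} = x_n - f(x_n)/f'(x_n)

Iteration 1:
  f(1.300000) = -0.103000
  f'(1.300000) = 4.070000
  x_1 = 1.300000 - (-0.103000)/4.070000 = 1.325307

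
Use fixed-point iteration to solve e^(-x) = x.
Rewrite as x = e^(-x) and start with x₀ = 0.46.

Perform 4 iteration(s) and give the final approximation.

Equation: e^(-x) = x
Fixed-point form: x = e^(-x)
x₀ = 0.46

x_1 = g(0.460000) = 0.631284
x_2 = g(0.631284) = 0.531909
x_3 = g(0.531909) = 0.587483
x_4 = g(0.587483) = 0.555724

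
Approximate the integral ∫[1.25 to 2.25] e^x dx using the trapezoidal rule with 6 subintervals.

f(x) = e^x
a = 1.25, b = 2.25, n = 6
h = (b - a)/n = 0.166667

Trapezoidal rule: (h/2)[f(x₀) + 2f(x₁) + 2f(x₂) + ... + f(xₙ)]

x_0 = 1.2500, f(x_0) = 3.490343, coefficient = 1
x_1 = 1.4167, f(x_1) = 4.123353, coefficient = 2
x_2 = 1.5833, f(x_2) = 4.871166, coefficient = 2
x_3 = 1.7500, f(x_3) = 5.754603, coefficient = 2
x_4 = 1.9167, f(x_4) = 6.798260, coefficient = 2
x_5 = 2.0833, f(x_5) = 8.031195, coefficient = 2
x_6 = 2.2500, f(x_6) = 9.487736, coefficient = 1

I ≈ (0.166667/2) × 72.135232 = 6.011269
Exact value: 5.997393
Error: 0.013876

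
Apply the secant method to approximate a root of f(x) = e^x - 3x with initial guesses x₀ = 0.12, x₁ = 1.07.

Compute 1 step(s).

f(x) = e^x - 3x
x₀ = 0.12, x₁ = 1.07

Secant formula: x_{n+1} = x_n - f(x_n)(x_n - x_{n-1})/(f(x_n) - f(x_{n-1}))

Iteration 1:
  f(0.120000) = 0.767497
  f(1.070000) = -0.294621
  x_2 = 1.070000 - (-0.294621)×(1.070000 - 0.120000)/(-0.294621 - 0.767497)
       = 0.806480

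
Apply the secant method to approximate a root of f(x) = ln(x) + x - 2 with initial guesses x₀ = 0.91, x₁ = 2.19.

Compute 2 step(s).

f(x) = ln(x) + x - 2
x₀ = 0.91, x₁ = 2.19

Secant formula: x_{n+1} = x_n - f(x_n)(x_n - x_{n-1})/(f(x_n) - f(x_{n-1}))

Iteration 1:
  f(0.910000) = -1.184311
  f(2.190000) = 0.973902
  x_2 = 2.190000 - 0.973902×(2.190000 - 0.910000)/(0.973902 - (-1.184311))
       = 1.612395
Iteration 2:
  f(2.190000) = 0.973902
  f(1.612395) = 0.090116
  x_3 = 1.612395 - 0.090116×(1.612395 - 2.190000)/(0.090116 - 0.973902)
       = 1.553499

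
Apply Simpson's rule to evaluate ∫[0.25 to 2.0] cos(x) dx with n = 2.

f(x) = cos(x)
a = 0.25, b = 2.0, n = 2
h = (b - a)/n = 0.875000

Simpson's rule: (h/3)[f(x₀) + 4f(x₁) + 2f(x₂) + ... + f(xₙ)]

x_0 = 0.2500, f(x_0) = 0.968912, coefficient = 1
x_1 = 1.1250, f(x_1) = 0.431177, coefficient = 4
x_2 = 2.0000, f(x_2) = -0.416147, coefficient = 1

I ≈ (0.875000/3) × 2.277472 = 0.664263
Exact value: 0.661893
Error: 0.002369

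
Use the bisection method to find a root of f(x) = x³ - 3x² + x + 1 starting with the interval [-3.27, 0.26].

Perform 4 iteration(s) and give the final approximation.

f(x) = x³ - 3x² + x + 1
Initial interval: [-3.27, 0.26]

Iteration 1:
  c_1 = (-3.270000 + 0.260000)/2 = -1.505000
  f(c_1) = f(-1.505000) = -10.708938
  f(a) × f(c) ≥ 0, new interval: [-1.505000, 0.260000]
Iteration 2:
  c_2 = (-1.505000 + 0.260000)/2 = -0.622500
  f(c_2) = f(-0.622500) = -1.026241
  f(a) × f(c) ≥ 0, new interval: [-0.622500, 0.260000]
Iteration 3:
  c_3 = (-0.622500 + 0.260000)/2 = -0.181250
  f(c_3) = f(-0.181250) = 0.714241
  f(a) × f(c) < 0, new interval: [-0.622500, -0.181250]
Iteration 4:
  c_4 = (-0.622500 + (-0.181250))/2 = -0.401875
  f(c_4) = f(-0.401875) = 0.048710
  f(a) × f(c) < 0, new interval: [-0.622500, -0.401875]

After 4 iteration(s), the approximation is c_4 = -0.401875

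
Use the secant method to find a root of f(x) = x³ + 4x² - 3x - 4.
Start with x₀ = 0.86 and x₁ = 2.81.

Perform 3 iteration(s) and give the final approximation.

f(x) = x³ + 4x² - 3x - 4
x₀ = 0.86, x₁ = 2.81

Secant formula: x_{n+1} = x_n - f(x_n)(x_n - x_{n-1})/(f(x_n) - f(x_{n-1}))

Iteration 1:
  f(0.860000) = -2.985544
  f(2.810000) = 41.342441
  x_2 = 2.810000 - 41.342441×(2.810000 - 0.860000)/(41.342441 - (-2.985544))
       = 0.991335
Iteration 2:
  f(2.810000) = 41.342441
  f(0.991335) = -2.068796
  x_3 = 0.991335 - (-2.068796)×(0.991335 - 2.810000)/(-2.068796 - 41.342441)
       = 1.078005
Iteration 3:
  f(0.991335) = -2.068796
  f(1.078005) = -1.332894
  x_4 = 1.078005 - (-1.332894)×(1.078005 - 0.991335)/(-1.332894 - (-2.068796))
       = 1.234985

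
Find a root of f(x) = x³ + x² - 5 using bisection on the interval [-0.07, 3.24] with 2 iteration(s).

f(x) = x³ + x² - 5
Initial interval: [-0.07, 3.24]

Iteration 1:
  c_1 = (-0.070000 + 3.240000)/2 = 1.585000
  f(c_1) = f(1.585000) = 1.494102
  f(a) × f(c) < 0, new interval: [-0.070000, 1.585000]
Iteration 2:
  c_2 = (-0.070000 + 1.585000)/2 = 0.757500
  f(c_2) = f(0.757500) = -3.991536
  f(a) × f(c) ≥ 0, new interval: [0.757500, 1.585000]

After 2 iteration(s), the approximation is c_2 = 0.757500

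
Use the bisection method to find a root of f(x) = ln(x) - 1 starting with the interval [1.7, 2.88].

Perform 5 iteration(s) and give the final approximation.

f(x) = ln(x) - 1
Initial interval: [1.7, 2.88]

Iteration 1:
  c_1 = (1.700000 + 2.880000)/2 = 2.290000
  f(c_1) = f(2.290000) = -0.171448
  f(a) × f(c) ≥ 0, new interval: [2.290000, 2.880000]
Iteration 2:
  c_2 = (2.290000 + 2.880000)/2 = 2.585000
  f(c_2) = f(2.585000) = -0.050274
  f(a) × f(c) ≥ 0, new interval: [2.585000, 2.880000]
Iteration 3:
  c_3 = (2.585000 + 2.880000)/2 = 2.732500
  f(c_3) = f(2.732500) = 0.005217
  f(a) × f(c) < 0, new interval: [2.585000, 2.732500]
Iteration 4:
  c_4 = (2.585000 + 2.732500)/2 = 2.658750
  f(c_4) = f(2.658750) = -0.022144
  f(a) × f(c) ≥ 0, new interval: [2.658750, 2.732500]
Iteration 5:
  c_5 = (2.658750 + 2.732500)/2 = 2.695625
  f(c_5) = f(2.695625) = -0.008370
  f(a) × f(c) ≥ 0, new interval: [2.695625, 2.732500]

After 5 iteration(s), the approximation is c_5 = 2.695625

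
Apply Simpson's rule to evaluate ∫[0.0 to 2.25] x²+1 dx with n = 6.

f(x) = x²+1
a = 0.0, b = 2.25, n = 6
h = (b - a)/n = 0.375000

Simpson's rule: (h/3)[f(x₀) + 4f(x₁) + 2f(x₂) + ... + f(xₙ)]

x_0 = 0.0000, f(x_0) = 1.000000, coefficient = 1
x_1 = 0.3750, f(x_1) = 1.140625, coefficient = 4
x_2 = 0.7500, f(x_2) = 1.562500, coefficient = 2
x_3 = 1.1250, f(x_3) = 2.265625, coefficient = 4
x_4 = 1.5000, f(x_4) = 3.250000, coefficient = 2
x_5 = 1.8750, f(x_5) = 4.515625, coefficient = 4
x_6 = 2.2500, f(x_6) = 6.062500, coefficient = 1

I ≈ (0.375000/3) × 48.375000 = 6.046875
Exact value: 6.046875
Error: 0.000000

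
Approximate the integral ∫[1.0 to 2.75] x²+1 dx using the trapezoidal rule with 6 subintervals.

f(x) = x²+1
a = 1.0, b = 2.75, n = 6
h = (b - a)/n = 0.291667

Trapezoidal rule: (h/2)[f(x₀) + 2f(x₁) + 2f(x₂) + ... + f(xₙ)]

x_0 = 1.0000, f(x_0) = 2.000000, coefficient = 1
x_1 = 1.2917, f(x_1) = 2.668403, coefficient = 2
x_2 = 1.5833, f(x_2) = 3.506944, coefficient = 2
x_3 = 1.8750, f(x_3) = 4.515625, coefficient = 2
x_4 = 2.1667, f(x_4) = 5.694444, coefficient = 2
x_5 = 2.4583, f(x_5) = 7.043403, coefficient = 2
x_6 = 2.7500, f(x_6) = 8.562500, coefficient = 1

I ≈ (0.291667/2) × 57.420139 = 8.373770
Exact value: 8.348958
Error: 0.024812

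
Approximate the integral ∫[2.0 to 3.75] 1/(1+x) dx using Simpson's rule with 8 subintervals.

f(x) = 1/(1+x)
a = 2.0, b = 3.75, n = 8
h = (b - a)/n = 0.218750

Simpson's rule: (h/3)[f(x₀) + 4f(x₁) + 2f(x₂) + ... + f(xₙ)]

x_0 = 2.0000, f(x_0) = 0.333333, coefficient = 1
x_1 = 2.2188, f(x_1) = 0.310680, coefficient = 4
x_2 = 2.4375, f(x_2) = 0.290909, coefficient = 2
x_3 = 2.6562, f(x_3) = 0.273504, coefficient = 4
x_4 = 2.8750, f(x_4) = 0.258065, coefficient = 2
x_5 = 3.0938, f(x_5) = 0.244275, coefficient = 4
x_6 = 3.3125, f(x_6) = 0.231884, coefficient = 2
x_7 = 3.5312, f(x_7) = 0.220690, coefficient = 4
x_8 = 3.7500, f(x_8) = 0.210526, coefficient = 1

I ≈ (0.218750/3) × 6.302168 = 0.459533
Exact value: 0.459532
Error: 0.000001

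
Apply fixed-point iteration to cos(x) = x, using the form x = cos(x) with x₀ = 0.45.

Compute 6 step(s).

Equation: cos(x) = x
Fixed-point form: x = cos(x)
x₀ = 0.45

x_1 = g(0.450000) = 0.900447
x_2 = g(0.900447) = 0.621260
x_3 = g(0.621260) = 0.813146
x_4 = g(0.813146) = 0.687216
x_5 = g(0.687216) = 0.773015
x_6 = g(0.773015) = 0.715809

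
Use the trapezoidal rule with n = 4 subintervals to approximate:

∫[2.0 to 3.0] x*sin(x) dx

f(x) = x*sin(x)
a = 2.0, b = 3.0, n = 4
h = (b - a)/n = 0.250000

Trapezoidal rule: (h/2)[f(x₀) + 2f(x₁) + 2f(x₂) + ... + f(xₙ)]

x_0 = 2.0000, f(x_0) = 1.818595, coefficient = 1
x_1 = 2.2500, f(x_1) = 1.750665, coefficient = 2
x_2 = 2.5000, f(x_2) = 1.496180, coefficient = 2
x_3 = 2.7500, f(x_3) = 1.049568, coefficient = 2
x_4 = 3.0000, f(x_4) = 0.423360, coefficient = 1

I ≈ (0.250000/2) × 10.834780 = 1.354348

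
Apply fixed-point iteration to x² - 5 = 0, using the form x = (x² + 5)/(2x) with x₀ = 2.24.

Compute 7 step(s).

Equation: x² - 5 = 0
Fixed-point form: x = (x² + 5)/(2x)
x₀ = 2.24

x_1 = g(2.240000) = 2.236071
x_2 = g(2.236071) = 2.236068
x_3 = g(2.236068) = 2.236068
x_4 = g(2.236068) = 2.236068
x_5 = g(2.236068) = 2.236068
x_6 = g(2.236068) = 2.236068
x_7 = g(2.236068) = 2.236068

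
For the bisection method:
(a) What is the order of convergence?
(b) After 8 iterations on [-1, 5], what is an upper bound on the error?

(a) Bisection has linear (order 1) convergence; the error is halved each step.

(b) Error bound = (b-a)/2^n = (5 - (-1))/2^{8}
    = 6/2^{8}

(a) 1 (linear); (b) error ≤ 2.34e-02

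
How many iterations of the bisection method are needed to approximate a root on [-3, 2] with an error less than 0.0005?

We need (b-a)/2^n ≤ 0.0005
(2 - (-3))/2^n ≤ 0.0005
5/2^n ≤ 0.0005
2^n ≥ 10000
n ≥ log₂(10000) = 13.29
n ≥ 14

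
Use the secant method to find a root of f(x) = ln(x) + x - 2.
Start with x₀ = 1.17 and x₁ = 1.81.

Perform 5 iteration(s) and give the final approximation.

f(x) = ln(x) + x - 2
x₀ = 1.17, x₁ = 1.81

Secant formula: x_{n+1} = x_n - f(x_n)(x_n - x_{n-1})/(f(x_n) - f(x_{n-1}))

Iteration 1:
  f(1.170000) = -0.672996
  f(1.810000) = 0.403327
  x_2 = 1.810000 - 0.403327×(1.810000 - 1.170000)/(0.403327 - (-0.672996))
       = 1.570175
Iteration 2:
  f(1.810000) = 0.403327
  f(1.570175) = 0.021362
  x_3 = 1.570175 - 0.021362×(1.570175 - 1.810000)/(0.021362 - 0.403327)
       = 1.556762
Iteration 3:
  f(1.570175) = 0.021362
  f(1.556762) = -0.000629
  x_4 = 1.556762 - (-0.000629)×(1.556762 - 1.570175)/(-0.000629 - 0.021362)
       = 1.557146
Iteration 4:
  f(1.556762) = -0.000629
  f(1.557146) = 0.000001
  x_5 = 1.557146 - 0.000001×(1.557146 - 1.556762)/(0.000001 - (-0.000629))
       = 1.557146
Iteration 5:
  f(1.557146) = 0.000001
  f(1.557146) = 0.000000
  x_6 = 1.557146 - 0.000000×(1.557146 - 1.557146)/(0.000000 - 0.000001)
       = 1.557146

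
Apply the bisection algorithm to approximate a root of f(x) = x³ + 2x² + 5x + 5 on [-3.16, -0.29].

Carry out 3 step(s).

f(x) = x³ + 2x² + 5x + 5
Initial interval: [-3.16, -0.29]

Iteration 1:
  c_1 = (-3.160000 + (-0.290000))/2 = -1.725000
  f(c_1) = f(-1.725000) = -2.806703
  f(a) × f(c) ≥ 0, new interval: [-1.725000, -0.290000]
Iteration 2:
  c_2 = (-1.725000 + (-0.290000))/2 = -1.007500
  f(c_2) = f(-1.007500) = 0.969943
  f(a) × f(c) < 0, new interval: [-1.725000, -1.007500]
Iteration 3:
  c_3 = (-1.725000 + (-1.007500))/2 = -1.366250
  f(c_3) = f(-1.366250) = -0.648267
  f(a) × f(c) ≥ 0, new interval: [-1.366250, -1.007500]

After 3 iteration(s), the approximation is c_3 = -1.366250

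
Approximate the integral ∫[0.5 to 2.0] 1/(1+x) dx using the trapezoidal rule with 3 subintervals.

f(x) = 1/(1+x)
a = 0.5, b = 2.0, n = 3
h = (b - a)/n = 0.500000

Trapezoidal rule: (h/2)[f(x₀) + 2f(x₁) + 2f(x₂) + ... + f(xₙ)]

x_0 = 0.5000, f(x_0) = 0.666667, coefficient = 1
x_1 = 1.0000, f(x_1) = 0.500000, coefficient = 2
x_2 = 1.5000, f(x_2) = 0.400000, coefficient = 2
x_3 = 2.0000, f(x_3) = 0.333333, coefficient = 1

I ≈ (0.500000/2) × 2.800000 = 0.700000
Exact value: 0.693147
Error: 0.006853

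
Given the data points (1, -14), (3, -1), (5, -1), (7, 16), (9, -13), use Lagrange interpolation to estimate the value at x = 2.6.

Lagrange interpolation formula:
P(x) = Σ yᵢ × Lᵢ(x)
where Lᵢ(x) = Π_{j≠i} (x - xⱼ)/(xᵢ - xⱼ)

L_0(2.6) = (2.6 - 3)/(1 - 3) × (2.6 - 5)/(1 - 5) × (2.6 - 7)/(1 - 7) × (2.6 - 9)/(1 - 9) = 0.070400
L_1(2.6) = (2.6 - 1)/(3 - 1) × (2.6 - 5)/(3 - 5) × (2.6 - 7)/(3 - 7) × (2.6 - 9)/(3 - 9) = 1.126400
L_2(2.6) = (2.6 - 1)/(5 - 1) × (2.6 - 3)/(5 - 3) × (2.6 - 7)/(5 - 7) × (2.6 - 9)/(5 - 9) = -0.281600
L_3(2.6) = (2.6 - 1)/(7 - 1) × (2.6 - 3)/(7 - 3) × (2.6 - 5)/(7 - 5) × (2.6 - 9)/(7 - 9) = 0.102400
L_4(2.6) = (2.6 - 1)/(9 - 1) × (2.6 - 3)/(9 - 3) × (2.6 - 5)/(9 - 5) × (2.6 - 7)/(9 - 7) = -0.017600

P(2.6) = (-14)×L_0(2.6) + (-1)×L_1(2.6) + (-1)×L_2(2.6) + 16×L_3(2.6) + (-13)×L_4(2.6)
P(2.6) = 0.036800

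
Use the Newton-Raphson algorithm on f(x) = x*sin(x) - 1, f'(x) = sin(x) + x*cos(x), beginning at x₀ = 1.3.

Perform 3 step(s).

f(x) = x*sin(x) - 1
f'(x) = sin(x) + x*cos(x)
x₀ = 1.3

Newton-Raphson formula: x_{n+1} = x_n - f(x_n)/f'(x_n)

Iteration 1:
  f(1.300000) = 0.252626
  f'(1.300000) = 1.311307
  x_1 = 1.300000 - 0.252626/1.311307 = 1.107348
Iteration 2:
  f(1.107348) = -0.009459
  f'(1.107348) = 1.389540
  x_2 = 1.107348 - (-0.009459)/1.389540 = 1.114155
Iteration 3:
  f(1.114155) = -0.000002
  f'(1.114155) = 1.388810
  x_3 = 1.114155 - (-0.000002)/1.388810 = 1.114157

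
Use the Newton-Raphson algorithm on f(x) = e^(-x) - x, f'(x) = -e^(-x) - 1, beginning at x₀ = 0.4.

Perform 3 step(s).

f(x) = e^(-x) - x
f'(x) = -e^(-x) - 1
x₀ = 0.4

Newton-Raphson formula: x_{n+1} = x_n - f(x_n)/f'(x_n)

Iteration 1:
  f(0.400000) = 0.270320
  f'(0.400000) = -1.670320
  x_1 = 0.400000 - 0.270320/(-1.670320) = 0.561837
Iteration 2:
  f(0.561837) = 0.008323
  f'(0.561837) = -1.570161
  x_2 = 0.561837 - 0.008323/(-1.570161) = 0.567138
Iteration 3:
  f(0.567138) = 0.000008
  f'(0.567138) = -1.567146
  x_3 = 0.567138 - 0.000008/(-1.567146) = 0.567143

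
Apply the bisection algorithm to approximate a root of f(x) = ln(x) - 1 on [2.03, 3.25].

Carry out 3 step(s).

f(x) = ln(x) - 1
Initial interval: [2.03, 3.25]

Iteration 1:
  c_1 = (2.030000 + 3.250000)/2 = 2.640000
  f(c_1) = f(2.640000) = -0.029221
  f(a) × f(c) ≥ 0, new interval: [2.640000, 3.250000]
Iteration 2:
  c_2 = (2.640000 + 3.250000)/2 = 2.945000
  f(c_2) = f(2.945000) = 0.080109
  f(a) × f(c) < 0, new interval: [2.640000, 2.945000]
Iteration 3:
  c_3 = (2.640000 + 2.945000)/2 = 2.792500
  f(c_3) = f(2.792500) = 0.026937
  f(a) × f(c) < 0, new interval: [2.640000, 2.792500]

After 3 iteration(s), the approximation is c_3 = 2.792500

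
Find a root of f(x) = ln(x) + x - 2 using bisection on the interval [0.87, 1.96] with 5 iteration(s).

f(x) = ln(x) + x - 2
Initial interval: [0.87, 1.96]

Iteration 1:
  c_1 = (0.870000 + 1.960000)/2 = 1.415000
  f(c_1) = f(1.415000) = -0.237870
  f(a) × f(c) ≥ 0, new interval: [1.415000, 1.960000]
Iteration 2:
  c_2 = (1.415000 + 1.960000)/2 = 1.687500
  f(c_2) = f(1.687500) = 0.210748
  f(a) × f(c) < 0, new interval: [1.415000, 1.687500]
Iteration 3:
  c_3 = (1.415000 + 1.687500)/2 = 1.551250
  f(c_3) = f(1.551250) = -0.009689
  f(a) × f(c) ≥ 0, new interval: [1.551250, 1.687500]
Iteration 4:
  c_4 = (1.551250 + 1.687500)/2 = 1.619375
  f(c_4) = f(1.619375) = 0.101415
  f(a) × f(c) < 0, new interval: [1.551250, 1.619375]
Iteration 5:
  c_5 = (1.551250 + 1.619375)/2 = 1.585313
  f(c_5) = f(1.585313) = 0.046094
  f(a) × f(c) < 0, new interval: [1.551250, 1.585313]

After 5 iteration(s), the approximation is c_5 = 1.585313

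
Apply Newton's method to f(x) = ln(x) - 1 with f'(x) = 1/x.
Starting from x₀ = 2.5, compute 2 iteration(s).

f(x) = ln(x) - 1
f'(x) = 1/x
x₀ = 2.5

Newton-Raphson formula: x_{n+1} = x_n - f(x_n)/f'(x_n)

Iteration 1:
  f(2.500000) = -0.083709
  f'(2.500000) = 0.400000
  x_1 = 2.500000 - (-0.083709)/0.400000 = 2.709273
Iteration 2:
  f(2.709273) = -0.003320
  f'(2.709273) = 0.369103
  x_2 = 2.709273 - (-0.003320)/0.369103 = 2.718267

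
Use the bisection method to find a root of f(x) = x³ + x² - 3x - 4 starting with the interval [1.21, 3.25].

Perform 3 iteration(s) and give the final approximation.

f(x) = x³ + x² - 3x - 4
Initial interval: [1.21, 3.25]

Iteration 1:
  c_1 = (1.210000 + 3.250000)/2 = 2.230000
  f(c_1) = f(2.230000) = 5.372467
  f(a) × f(c) < 0, new interval: [1.210000, 2.230000]
Iteration 2:
  c_2 = (1.210000 + 2.230000)/2 = 1.720000
  f(c_2) = f(1.720000) = -1.113152
  f(a) × f(c) ≥ 0, new interval: [1.720000, 2.230000]
Iteration 3:
  c_3 = (1.720000 + 2.230000)/2 = 1.975000
  f(c_3) = f(1.975000) = 1.679359
  f(a) × f(c) < 0, new interval: [1.720000, 1.975000]

After 3 iteration(s), the approximation is c_3 = 1.975000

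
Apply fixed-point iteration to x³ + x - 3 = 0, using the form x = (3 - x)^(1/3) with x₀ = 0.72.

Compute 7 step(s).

Equation: x³ + x - 3 = 0
Fixed-point form: x = (3 - x)^(1/3)
x₀ = 0.72

x_1 = g(0.720000) = 1.316169
x_2 = g(1.316169) = 1.189687
x_3 = g(1.189687) = 1.218759
x_4 = g(1.218759) = 1.212200
x_5 = g(1.212200) = 1.213686
x_6 = g(1.213686) = 1.213350
x_7 = g(1.213350) = 1.213426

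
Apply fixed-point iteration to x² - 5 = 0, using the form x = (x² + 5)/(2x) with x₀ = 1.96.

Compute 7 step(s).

Equation: x² - 5 = 0
Fixed-point form: x = (x² + 5)/(2x)
x₀ = 1.96

x_1 = g(1.960000) = 2.255510
x_2 = g(2.255510) = 2.236152
x_3 = g(2.236152) = 2.236068
x_4 = g(2.236068) = 2.236068
x_5 = g(2.236068) = 2.236068
x_6 = g(2.236068) = 2.236068
x_7 = g(2.236068) = 2.236068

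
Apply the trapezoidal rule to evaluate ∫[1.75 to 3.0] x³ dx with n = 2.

f(x) = x³
a = 1.75, b = 3.0, n = 2
h = (b - a)/n = 0.625000

Trapezoidal rule: (h/2)[f(x₀) + 2f(x₁) + 2f(x₂) + ... + f(xₙ)]

x_0 = 1.7500, f(x_0) = 5.359375, coefficient = 1
x_1 = 2.3750, f(x_1) = 13.396484, coefficient = 2
x_2 = 3.0000, f(x_2) = 27.000000, coefficient = 1

I ≈ (0.625000/2) × 59.152344 = 18.485107
Exact value: 17.905273
Error: 0.579834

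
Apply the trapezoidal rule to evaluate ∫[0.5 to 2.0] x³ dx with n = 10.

f(x) = x³
a = 0.5, b = 2.0, n = 10
h = (b - a)/n = 0.150000

Trapezoidal rule: (h/2)[f(x₀) + 2f(x₁) + 2f(x₂) + ... + f(xₙ)]

x_0 = 0.5000, f(x_0) = 0.125000, coefficient = 1
x_1 = 0.6500, f(x_1) = 0.274625, coefficient = 2
x_2 = 0.8000, f(x_2) = 0.512000, coefficient = 2
x_3 = 0.9500, f(x_3) = 0.857375, coefficient = 2
x_4 = 1.1000, f(x_4) = 1.331000, coefficient = 2
x_5 = 1.2500, f(x_5) = 1.953125, coefficient = 2
x_6 = 1.4000, f(x_6) = 2.744000, coefficient = 2
x_7 = 1.5500, f(x_7) = 3.723875, coefficient = 2
x_8 = 1.7000, f(x_8) = 4.913000, coefficient = 2
x_9 = 1.8500, f(x_9) = 6.331625, coefficient = 2
x_10 = 2.0000, f(x_10) = 8.000000, coefficient = 1

I ≈ (0.150000/2) × 53.406250 = 4.005469
Exact value: 3.984375
Error: 0.021094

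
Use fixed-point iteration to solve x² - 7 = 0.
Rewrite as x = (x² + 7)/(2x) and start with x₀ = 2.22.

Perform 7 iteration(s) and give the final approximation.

Equation: x² - 7 = 0
Fixed-point form: x = (x² + 7)/(2x)
x₀ = 2.22

x_1 = g(2.220000) = 2.686577
x_2 = g(2.686577) = 2.646062
x_3 = g(2.646062) = 2.645751
x_4 = g(2.645751) = 2.645751
x_5 = g(2.645751) = 2.645751
x_6 = g(2.645751) = 2.645751
x_7 = g(2.645751) = 2.645751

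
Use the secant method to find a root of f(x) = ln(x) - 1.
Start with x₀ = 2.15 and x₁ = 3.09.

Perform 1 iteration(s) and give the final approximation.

f(x) = ln(x) - 1
x₀ = 2.15, x₁ = 3.09

Secant formula: x_{n+1} = x_n - f(x_n)(x_n - x_{n-1})/(f(x_n) - f(x_{n-1}))

Iteration 1:
  f(2.150000) = -0.234532
  f(3.090000) = 0.128171
  x_2 = 3.090000 - 0.128171×(3.090000 - 2.150000)/(0.128171 - (-0.234532))
       = 2.757825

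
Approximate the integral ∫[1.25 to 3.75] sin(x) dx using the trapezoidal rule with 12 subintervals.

f(x) = sin(x)
a = 1.25, b = 3.75, n = 12
h = (b - a)/n = 0.208333

Trapezoidal rule: (h/2)[f(x₀) + 2f(x₁) + 2f(x₂) + ... + f(xₙ)]

x_0 = 1.2500, f(x_0) = 0.948985, coefficient = 1
x_1 = 1.4583, f(x_1) = 0.993683, coefficient = 2
x_2 = 1.6667, f(x_2) = 0.995408, coefficient = 2
x_3 = 1.8750, f(x_3) = 0.954086, coefficient = 2
x_4 = 2.0833, f(x_4) = 0.871503, coefficient = 2
x_5 = 2.2917, f(x_5) = 0.751232, coefficient = 2
x_6 = 2.5000, f(x_6) = 0.598472, coefficient = 2
x_7 = 2.7083, f(x_7) = 0.419831, coefficient = 2
x_8 = 2.9167, f(x_8) = 0.223034, coefficient = 2
x_9 = 3.1250, f(x_9) = 0.016592, coefficient = 2
x_10 = 3.3333, f(x_10) = -0.190568, coefficient = 2
x_11 = 3.5417, f(x_11) = -0.389487, coefficient = 2
x_12 = 3.7500, f(x_12) = -0.571561, coefficient = 1

I ≈ (0.208333/2) × 10.864996 = 1.131770
Exact value: 1.135882
Error: 0.004111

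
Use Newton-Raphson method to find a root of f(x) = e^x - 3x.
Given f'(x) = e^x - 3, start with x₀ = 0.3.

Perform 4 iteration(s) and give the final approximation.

f(x) = e^x - 3x
f'(x) = e^x - 3
x₀ = 0.3

Newton-Raphson formula: x_{n+1} = x_n - f(x_n)/f'(x_n)

Iteration 1:
  f(0.300000) = 0.449859
  f'(0.300000) = -1.650141
  x_1 = 0.300000 - 0.449859/(-1.650141) = 0.572618
Iteration 2:
  f(0.572618) = 0.055048
  f'(0.572618) = -1.227097
  x_2 = 0.572618 - 0.055048/(-1.227097) = 0.617479
Iteration 3:
  f(0.617479) = 0.001811
  f'(0.617479) = -1.145753
  x_3 = 0.617479 - 0.001811/(-1.145753) = 0.619059
Iteration 4:
  f(0.619059) = 0.000002
  f'(0.619059) = -1.142820
  x_4 = 0.619059 - 0.000002/(-1.142820) = 0.619061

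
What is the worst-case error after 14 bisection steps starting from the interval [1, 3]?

Bisection error bound: |error| ≤ (b-a)/2^n
|error| ≤ (3 - 1)/2^14 = 2/2^14
|error| ≤ 0.0001220703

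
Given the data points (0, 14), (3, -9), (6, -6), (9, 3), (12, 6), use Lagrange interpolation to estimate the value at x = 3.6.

Lagrange interpolation formula:
P(x) = Σ yᵢ × Lᵢ(x)
where Lᵢ(x) = Π_{j≠i} (x - xⱼ)/(xᵢ - xⱼ)

L_0(3.6) = (3.6 - 3)/(0 - 3) × (3.6 - 6)/(0 - 6) × (3.6 - 9)/(0 - 9) × (3.6 - 12)/(0 - 12) = -0.033600
L_1(3.6) = (3.6 - 0)/(3 - 0) × (3.6 - 6)/(3 - 6) × (3.6 - 9)/(3 - 9) × (3.6 - 12)/(3 - 12) = 0.806400
L_2(3.6) = (3.6 - 0)/(6 - 0) × (3.6 - 3)/(6 - 3) × (3.6 - 9)/(6 - 9) × (3.6 - 12)/(6 - 12) = 0.302400
L_3(3.6) = (3.6 - 0)/(9 - 0) × (3.6 - 3)/(9 - 3) × (3.6 - 6)/(9 - 6) × (3.6 - 12)/(9 - 12) = -0.089600
L_4(3.6) = (3.6 - 0)/(12 - 0) × (3.6 - 3)/(12 - 3) × (3.6 - 6)/(12 - 6) × (3.6 - 9)/(12 - 9) = 0.014400

P(3.6) = 14×L_0(3.6) + (-9)×L_1(3.6) + (-6)×L_2(3.6) + 3×L_3(3.6) + 6×L_4(3.6)
P(3.6) = -9.724800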